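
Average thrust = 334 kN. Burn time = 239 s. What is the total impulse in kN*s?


It = 334 * 239 = 79826 kN*s

79826 kN*s


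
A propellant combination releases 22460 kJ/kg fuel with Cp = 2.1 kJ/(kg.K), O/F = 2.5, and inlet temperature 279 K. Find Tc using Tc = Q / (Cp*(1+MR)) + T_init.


Tc = 22460 / (2.1 * (1 + 2.5)) + 279 = 3335 K

3335 K


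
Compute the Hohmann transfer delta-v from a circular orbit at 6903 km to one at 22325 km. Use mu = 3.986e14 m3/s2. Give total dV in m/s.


V1 = sqrt(mu/r1) = 7598.88 m/s
dV1 = V1*(sqrt(2*r2/(r1+r2)) - 1) = 1793.18 m/s
V2 = sqrt(mu/r2) = 4225.45 m/s
dV2 = V2*(1 - sqrt(2*r1/(r1+r2))) = 1321.38 m/s
Total dV = 3115 m/s

3115 m/s


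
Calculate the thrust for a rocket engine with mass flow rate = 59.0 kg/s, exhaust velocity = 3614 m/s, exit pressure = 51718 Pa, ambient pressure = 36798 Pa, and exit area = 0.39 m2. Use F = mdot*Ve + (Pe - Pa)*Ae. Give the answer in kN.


F = 59.0 * 3614 + (51718 - 36798) * 0.39 = 219045.0 N = 219.0 kN

219.0 kN


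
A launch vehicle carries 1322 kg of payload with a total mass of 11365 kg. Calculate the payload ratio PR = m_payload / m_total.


PR = 1322 / 11365 = 0.1163

0.1163


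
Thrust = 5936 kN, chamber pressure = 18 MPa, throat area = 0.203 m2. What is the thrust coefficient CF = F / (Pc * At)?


CF = 5936000 / (18e6 * 0.203) = 1.62

1.62


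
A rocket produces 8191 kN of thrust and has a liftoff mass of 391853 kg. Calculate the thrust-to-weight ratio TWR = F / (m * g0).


TWR = 8191000 / (391853 * 9.81) = 2.13

2.13


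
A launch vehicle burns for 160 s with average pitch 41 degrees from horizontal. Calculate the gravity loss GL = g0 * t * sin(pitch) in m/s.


GL = 9.81 * 160 * sin(41 deg) = 1030 m/s

1030 m/s


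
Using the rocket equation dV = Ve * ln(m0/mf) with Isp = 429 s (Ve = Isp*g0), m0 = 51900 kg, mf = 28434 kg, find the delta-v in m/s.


Ve = 429 * 9.81 = 4208.49 m/s
dV = 4208.49 * ln(51900/28434) = 2532 m/s

2532 m/s


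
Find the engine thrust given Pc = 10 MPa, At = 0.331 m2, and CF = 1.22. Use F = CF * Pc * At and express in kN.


F = 1.22 * 10e6 * 0.331 = 4.0382e+06 N = 4038.2 kN

4038.2 kN


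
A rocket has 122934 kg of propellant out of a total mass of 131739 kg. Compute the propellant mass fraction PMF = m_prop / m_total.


PMF = 122934 / 131739 = 0.933

0.933


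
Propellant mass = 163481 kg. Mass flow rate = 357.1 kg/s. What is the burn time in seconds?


tb = 163481 / 357.1 = 457.8 s

457.8 s


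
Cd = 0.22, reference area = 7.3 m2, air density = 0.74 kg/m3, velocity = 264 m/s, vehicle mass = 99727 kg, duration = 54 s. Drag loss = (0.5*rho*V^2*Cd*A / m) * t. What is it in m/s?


D = 0.5 * 0.74 * 264^2 * 0.22 * 7.3 = 41414.76 N
a = 41414.76 / 99727 = 0.4153 m/s2
dV = 0.4153 * 54 = 22.4 m/s

22.4 m/s


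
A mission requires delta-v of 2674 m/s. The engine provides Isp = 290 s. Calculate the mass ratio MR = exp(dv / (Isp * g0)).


Ve = 290 * 9.81 = 2844.9 m/s
MR = exp(2674 / 2844.9) = 2.56

2.56


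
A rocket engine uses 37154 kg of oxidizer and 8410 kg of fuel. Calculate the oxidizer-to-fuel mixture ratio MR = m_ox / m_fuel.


MR = 37154 / 8410 = 4.42

4.42


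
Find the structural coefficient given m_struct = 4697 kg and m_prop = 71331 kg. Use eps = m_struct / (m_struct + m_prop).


eps = 4697 / (4697 + 71331) = 0.0618

0.0618


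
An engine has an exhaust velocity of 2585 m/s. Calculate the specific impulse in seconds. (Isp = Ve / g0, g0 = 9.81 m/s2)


Isp = Ve / g0 = 2585 / 9.81 = 263.5 s

263.5 s


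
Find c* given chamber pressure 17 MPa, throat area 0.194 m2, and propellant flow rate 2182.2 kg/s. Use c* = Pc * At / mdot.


c* = 17e6 * 0.194 / 2182.2 = 1511 m/s

1511 m/s


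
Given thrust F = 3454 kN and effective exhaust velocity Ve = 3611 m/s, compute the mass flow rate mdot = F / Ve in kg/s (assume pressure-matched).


mdot = F / Ve = 3454000 / 3611 = 956.5 kg/s

956.5 kg/s


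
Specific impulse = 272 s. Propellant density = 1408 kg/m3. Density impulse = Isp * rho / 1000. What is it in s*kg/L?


rho*Isp = 272 * 1408 / 1000 = 383 s*kg/L

383 s*kg/L


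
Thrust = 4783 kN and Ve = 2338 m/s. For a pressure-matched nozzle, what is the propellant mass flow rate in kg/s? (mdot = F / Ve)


mdot = F / Ve = 4783000 / 2338 = 2045.8 kg/s

2045.8 kg/s


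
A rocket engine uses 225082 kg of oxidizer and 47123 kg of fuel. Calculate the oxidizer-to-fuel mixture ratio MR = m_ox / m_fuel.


MR = 225082 / 47123 = 4.78

4.78


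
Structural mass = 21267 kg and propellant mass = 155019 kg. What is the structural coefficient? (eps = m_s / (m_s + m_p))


eps = 21267 / (21267 + 155019) = 0.1206

0.1206


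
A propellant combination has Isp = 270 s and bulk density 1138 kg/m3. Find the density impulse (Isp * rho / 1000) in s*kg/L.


rho*Isp = 270 * 1138 / 1000 = 307 s*kg/L

307 s*kg/L


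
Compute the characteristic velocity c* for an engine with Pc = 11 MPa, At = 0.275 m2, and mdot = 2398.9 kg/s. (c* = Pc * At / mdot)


c* = 11e6 * 0.275 / 2398.9 = 1261 m/s

1261 m/s


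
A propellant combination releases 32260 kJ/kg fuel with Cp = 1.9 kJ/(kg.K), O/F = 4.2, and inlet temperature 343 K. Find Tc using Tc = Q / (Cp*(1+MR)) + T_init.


Tc = 32260 / (1.9 * (1 + 4.2)) + 343 = 3608 K

3608 K


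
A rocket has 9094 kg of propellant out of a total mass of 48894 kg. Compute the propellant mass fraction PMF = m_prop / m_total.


PMF = 9094 / 48894 = 0.186

0.186


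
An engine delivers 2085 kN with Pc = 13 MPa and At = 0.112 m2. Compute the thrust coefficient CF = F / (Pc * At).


CF = 2085000 / (13e6 * 0.112) = 1.43

1.43


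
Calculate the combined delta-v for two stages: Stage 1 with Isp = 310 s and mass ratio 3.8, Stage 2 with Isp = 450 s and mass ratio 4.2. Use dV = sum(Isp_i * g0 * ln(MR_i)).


dV1 = 310 * 9.81 * ln(3.8) = 4059.9 m/s
dV2 = 450 * 9.81 * ln(4.2) = 6335.2 m/s
Total dV = 4059.9 + 6335.2 = 10395.1 m/s ~ 10395 m/s

10395 m/s


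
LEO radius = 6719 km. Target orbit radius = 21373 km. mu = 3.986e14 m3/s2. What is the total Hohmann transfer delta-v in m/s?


V1 = sqrt(mu/r1) = 7702.23 m/s
dV1 = V1*(sqrt(2*r2/(r1+r2)) - 1) = 1798.85 m/s
V2 = sqrt(mu/r2) = 4318.53 m/s
dV2 = V2*(1 - sqrt(2*r1/(r1+r2))) = 1331.69 m/s
Total dV = 3131 m/s

3131 m/s


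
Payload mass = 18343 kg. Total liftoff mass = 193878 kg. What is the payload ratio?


PR = 18343 / 193878 = 0.0946

0.0946


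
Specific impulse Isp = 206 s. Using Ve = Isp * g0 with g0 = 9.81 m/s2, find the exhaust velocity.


Ve = Isp * g0 = 206 * 9.81 = 2020.9 m/s

2020.9 m/s


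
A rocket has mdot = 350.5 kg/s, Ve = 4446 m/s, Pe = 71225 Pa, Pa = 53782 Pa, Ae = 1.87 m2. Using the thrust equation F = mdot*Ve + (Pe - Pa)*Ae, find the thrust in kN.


F = 350.5 * 4446 + (71225 - 53782) * 1.87 = 1.5909e+06 N = 1590.9 kN

1590.9 kN


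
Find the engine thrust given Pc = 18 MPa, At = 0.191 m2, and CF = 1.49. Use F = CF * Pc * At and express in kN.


F = 1.49 * 18e6 * 0.191 = 5.1226e+06 N = 5122.6 kN

5122.6 kN


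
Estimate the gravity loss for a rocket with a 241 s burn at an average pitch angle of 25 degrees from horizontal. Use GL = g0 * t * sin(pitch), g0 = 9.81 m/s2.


GL = 9.81 * 241 * sin(25 deg) = 999 m/s

999 m/s


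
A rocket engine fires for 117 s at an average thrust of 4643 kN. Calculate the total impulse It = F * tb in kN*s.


It = 4643 * 117 = 543231 kN*s

543231 kN*s


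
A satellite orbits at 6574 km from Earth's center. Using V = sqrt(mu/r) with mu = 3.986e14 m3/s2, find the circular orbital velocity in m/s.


V = sqrt(3.986e14 / 6574000) = 7787 m/s

7787 m/s


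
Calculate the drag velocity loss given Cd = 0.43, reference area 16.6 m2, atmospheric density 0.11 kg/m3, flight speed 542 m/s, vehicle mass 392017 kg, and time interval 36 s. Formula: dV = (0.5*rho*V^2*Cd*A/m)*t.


D = 0.5 * 0.11 * 542^2 * 0.43 * 16.6 = 115328.81 N
a = 115328.81 / 392017 = 0.2942 m/s2
dV = 0.2942 * 36 = 10.6 m/s

10.6 m/s


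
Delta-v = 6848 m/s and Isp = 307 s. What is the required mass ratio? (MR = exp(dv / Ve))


Ve = 307 * 9.81 = 3011.67 m/s
MR = exp(6848 / 3011.67) = 9.716

9.716


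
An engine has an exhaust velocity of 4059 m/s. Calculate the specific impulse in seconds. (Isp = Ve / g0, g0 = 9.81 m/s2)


Isp = Ve / g0 = 4059 / 9.81 = 413.8 s

413.8 s


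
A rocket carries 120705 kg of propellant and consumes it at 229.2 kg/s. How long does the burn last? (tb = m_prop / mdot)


tb = 120705 / 229.2 = 526.6 s

526.6 s


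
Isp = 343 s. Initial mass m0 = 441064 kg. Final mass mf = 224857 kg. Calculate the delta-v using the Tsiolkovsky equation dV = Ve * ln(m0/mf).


Ve = 343 * 9.81 = 3364.83 m/s
dV = 3364.83 * ln(441064/224857) = 2267 m/s

2267 m/s


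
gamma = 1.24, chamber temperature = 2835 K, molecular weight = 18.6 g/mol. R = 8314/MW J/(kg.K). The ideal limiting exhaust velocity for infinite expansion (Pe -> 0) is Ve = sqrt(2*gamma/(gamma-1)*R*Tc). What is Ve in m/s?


R = 8314 / 18.6 = 446.99 J/(kg.K)
Ve = sqrt(2 * 1.24 / (1.24 - 1) * 446.99 * 2835) = 3619 m/s

3619 m/s


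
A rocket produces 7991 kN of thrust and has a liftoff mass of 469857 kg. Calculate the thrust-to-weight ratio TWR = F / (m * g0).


TWR = 7991000 / (469857 * 9.81) = 1.73

1.73


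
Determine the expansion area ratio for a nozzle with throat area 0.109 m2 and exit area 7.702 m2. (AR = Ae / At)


AR = 7.702 / 0.109 = 70.7

70.7


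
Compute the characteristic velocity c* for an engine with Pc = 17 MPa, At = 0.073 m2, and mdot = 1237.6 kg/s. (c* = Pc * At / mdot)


c* = 17e6 * 0.073 / 1237.6 = 1003 m/s

1003 m/s


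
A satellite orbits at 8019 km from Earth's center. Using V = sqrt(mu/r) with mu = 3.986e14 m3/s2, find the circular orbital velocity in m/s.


V = sqrt(3.986e14 / 8019000) = 7050 m/s

7050 m/s


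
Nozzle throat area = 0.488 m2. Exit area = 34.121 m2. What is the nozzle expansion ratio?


AR = 34.121 / 0.488 = 69.9

69.9


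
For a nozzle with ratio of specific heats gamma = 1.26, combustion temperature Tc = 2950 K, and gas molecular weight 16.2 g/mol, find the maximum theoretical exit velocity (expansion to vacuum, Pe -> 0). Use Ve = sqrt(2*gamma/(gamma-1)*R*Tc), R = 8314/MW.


R = 8314 / 16.2 = 513.21 J/(kg.K)
Ve = sqrt(2 * 1.26 / (1.26 - 1) * 513.21 * 2950) = 3831 m/s

3831 m/s


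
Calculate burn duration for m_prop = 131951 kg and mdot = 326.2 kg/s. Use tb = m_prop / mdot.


tb = 131951 / 326.2 = 404.5 s

404.5 s


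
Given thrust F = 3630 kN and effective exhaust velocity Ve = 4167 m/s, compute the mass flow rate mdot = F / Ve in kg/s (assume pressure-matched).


mdot = F / Ve = 3630000 / 4167 = 871.1 kg/s

871.1 kg/s


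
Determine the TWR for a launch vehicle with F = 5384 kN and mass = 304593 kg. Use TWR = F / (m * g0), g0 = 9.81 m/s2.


TWR = 5384000 / (304593 * 9.81) = 1.8

1.8


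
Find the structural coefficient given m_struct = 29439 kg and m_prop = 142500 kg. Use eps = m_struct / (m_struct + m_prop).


eps = 29439 / (29439 + 142500) = 0.1712

0.1712


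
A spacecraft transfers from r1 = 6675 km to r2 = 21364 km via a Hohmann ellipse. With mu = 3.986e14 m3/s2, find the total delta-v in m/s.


V1 = sqrt(mu/r1) = 7727.57 m/s
dV1 = V1*(sqrt(2*r2/(r1+r2)) - 1) = 1811.76 m/s
V2 = sqrt(mu/r2) = 4319.44 m/s
dV2 = V2*(1 - sqrt(2*r1/(r1+r2))) = 1338.96 m/s
Total dV = 3151 m/s

3151 m/s


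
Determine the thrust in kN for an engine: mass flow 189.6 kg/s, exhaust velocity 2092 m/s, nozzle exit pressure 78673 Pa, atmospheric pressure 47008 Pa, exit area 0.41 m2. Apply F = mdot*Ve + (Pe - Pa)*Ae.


F = 189.6 * 2092 + (78673 - 47008) * 0.41 = 409626.0 N = 409.6 kN

409.6 kN


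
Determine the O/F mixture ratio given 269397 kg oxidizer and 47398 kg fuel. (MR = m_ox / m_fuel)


MR = 269397 / 47398 = 5.68

5.68


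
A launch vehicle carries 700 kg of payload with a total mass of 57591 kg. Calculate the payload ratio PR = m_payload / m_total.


PR = 700 / 57591 = 0.0122

0.0122


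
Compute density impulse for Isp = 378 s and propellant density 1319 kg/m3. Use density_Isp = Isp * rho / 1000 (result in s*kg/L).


rho*Isp = 378 * 1319 / 1000 = 499 s*kg/L

499 s*kg/L


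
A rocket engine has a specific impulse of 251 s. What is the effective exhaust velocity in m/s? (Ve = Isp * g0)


Ve = Isp * g0 = 251 * 9.81 = 2462.3 m/s

2462.3 m/s


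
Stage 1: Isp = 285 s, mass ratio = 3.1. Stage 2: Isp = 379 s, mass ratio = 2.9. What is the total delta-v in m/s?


dV1 = 285 * 9.81 * ln(3.1) = 3163.2 m/s
dV2 = 379 * 9.81 * ln(2.9) = 3958.6 m/s
Total dV = 3163.2 + 3958.6 = 7121.8 m/s ~ 7122 m/s

7122 m/s


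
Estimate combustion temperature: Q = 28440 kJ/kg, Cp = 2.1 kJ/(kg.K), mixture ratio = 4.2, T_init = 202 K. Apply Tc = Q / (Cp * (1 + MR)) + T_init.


Tc = 28440 / (2.1 * (1 + 4.2)) + 202 = 2806 K

2806 K


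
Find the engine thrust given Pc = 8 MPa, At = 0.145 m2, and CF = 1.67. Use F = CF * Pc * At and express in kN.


F = 1.67 * 8e6 * 0.145 = 1.9372e+06 N = 1937.2 kN

1937.2 kN


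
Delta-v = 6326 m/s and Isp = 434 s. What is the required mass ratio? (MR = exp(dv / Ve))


Ve = 434 * 9.81 = 4257.54 m/s
MR = exp(6326 / 4257.54) = 4.419

4.419


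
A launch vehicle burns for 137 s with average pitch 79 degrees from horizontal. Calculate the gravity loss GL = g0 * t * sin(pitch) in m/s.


GL = 9.81 * 137 * sin(79 deg) = 1319 m/s

1319 m/s


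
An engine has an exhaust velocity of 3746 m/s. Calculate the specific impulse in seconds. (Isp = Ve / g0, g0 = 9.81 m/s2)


Isp = Ve / g0 = 3746 / 9.81 = 381.9 s

381.9 s


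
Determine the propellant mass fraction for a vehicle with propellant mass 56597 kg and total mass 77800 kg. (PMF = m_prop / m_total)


PMF = 56597 / 77800 = 0.727

0.727


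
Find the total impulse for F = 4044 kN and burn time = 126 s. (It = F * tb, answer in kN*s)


It = 4044 * 126 = 509544 kN*s

509544 kN*s


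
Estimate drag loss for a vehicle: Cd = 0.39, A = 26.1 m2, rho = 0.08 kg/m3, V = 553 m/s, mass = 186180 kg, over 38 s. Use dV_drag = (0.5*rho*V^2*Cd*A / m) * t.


D = 0.5 * 0.08 * 553^2 * 0.39 * 26.1 = 124513.19 N
a = 124513.19 / 186180 = 0.6688 m/s2
dV = 0.6688 * 38 = 25.4 m/s

25.4 m/s


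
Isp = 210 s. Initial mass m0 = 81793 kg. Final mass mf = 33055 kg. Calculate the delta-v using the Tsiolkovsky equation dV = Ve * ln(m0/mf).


Ve = 210 * 9.81 = 2060.1 m/s
dV = 2060.1 * ln(81793/33055) = 1866 m/s

1866 m/s


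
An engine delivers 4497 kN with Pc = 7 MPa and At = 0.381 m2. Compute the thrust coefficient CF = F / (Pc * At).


CF = 4497000 / (7e6 * 0.381) = 1.69

1.69


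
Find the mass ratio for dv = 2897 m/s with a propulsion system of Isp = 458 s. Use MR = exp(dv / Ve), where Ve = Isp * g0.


Ve = 458 * 9.81 = 4492.98 m/s
MR = exp(2897 / 4492.98) = 1.906

1.906


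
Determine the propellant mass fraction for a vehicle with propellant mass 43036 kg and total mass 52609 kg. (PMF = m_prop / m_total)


PMF = 43036 / 52609 = 0.818

0.818


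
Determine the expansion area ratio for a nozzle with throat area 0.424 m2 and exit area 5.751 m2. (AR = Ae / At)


AR = 5.751 / 0.424 = 13.6

13.6


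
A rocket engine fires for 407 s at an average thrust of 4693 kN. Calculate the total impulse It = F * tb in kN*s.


It = 4693 * 407 = 1910051 kN*s

1910051 kN*s


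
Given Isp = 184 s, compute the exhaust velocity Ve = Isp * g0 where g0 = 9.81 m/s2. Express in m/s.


Ve = Isp * g0 = 184 * 9.81 = 1805.0 m/s

1805.0 m/s


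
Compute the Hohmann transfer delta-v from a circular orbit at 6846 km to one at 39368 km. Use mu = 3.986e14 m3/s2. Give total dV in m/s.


V1 = sqrt(mu/r1) = 7630.45 m/s
dV1 = V1*(sqrt(2*r2/(r1+r2)) - 1) = 2329.34 m/s
V2 = sqrt(mu/r2) = 3181.98 m/s
dV2 = V2*(1 - sqrt(2*r1/(r1+r2))) = 1449.99 m/s
Total dV = 3779 m/s

3779 m/s


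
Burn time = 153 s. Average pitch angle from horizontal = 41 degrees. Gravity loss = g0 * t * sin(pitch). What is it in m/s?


GL = 9.81 * 153 * sin(41 deg) = 985 m/s

985 m/s


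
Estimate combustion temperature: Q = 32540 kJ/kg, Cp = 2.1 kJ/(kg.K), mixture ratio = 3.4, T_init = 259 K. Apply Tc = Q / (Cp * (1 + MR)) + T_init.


Tc = 32540 / (2.1 * (1 + 3.4)) + 259 = 3781 K

3781 K


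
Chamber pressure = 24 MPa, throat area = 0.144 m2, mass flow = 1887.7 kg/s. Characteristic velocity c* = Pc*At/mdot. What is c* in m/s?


c* = 24e6 * 0.144 / 1887.7 = 1831 m/s

1831 m/s


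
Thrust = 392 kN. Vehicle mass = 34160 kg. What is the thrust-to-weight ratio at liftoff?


TWR = 392000 / (34160 * 9.81) = 1.17

1.17


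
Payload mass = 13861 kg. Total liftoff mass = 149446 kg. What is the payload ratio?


PR = 13861 / 149446 = 0.0927

0.0927


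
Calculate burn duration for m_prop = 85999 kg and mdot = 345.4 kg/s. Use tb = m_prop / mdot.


tb = 85999 / 345.4 = 249.0 s

249.0 s


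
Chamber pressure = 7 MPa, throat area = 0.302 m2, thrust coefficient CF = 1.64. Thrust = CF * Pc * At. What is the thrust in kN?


F = 1.64 * 7e6 * 0.302 = 3.4670e+06 N = 3467.0 kN

3467.0 kN


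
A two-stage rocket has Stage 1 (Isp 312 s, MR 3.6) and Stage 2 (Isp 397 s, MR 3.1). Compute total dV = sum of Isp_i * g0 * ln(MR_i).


dV1 = 312 * 9.81 * ln(3.6) = 3920.6 m/s
dV2 = 397 * 9.81 * ln(3.1) = 4406.3 m/s
Total dV = 3920.6 + 4406.3 = 8326.9 m/s ~ 8327 m/s

8327 m/s


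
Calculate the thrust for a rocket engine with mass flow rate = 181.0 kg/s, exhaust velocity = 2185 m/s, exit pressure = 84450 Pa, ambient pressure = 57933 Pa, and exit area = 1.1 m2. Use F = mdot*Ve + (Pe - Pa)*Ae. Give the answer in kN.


F = 181.0 * 2185 + (84450 - 57933) * 1.1 = 424654.0 N = 424.7 kN

424.7 kN


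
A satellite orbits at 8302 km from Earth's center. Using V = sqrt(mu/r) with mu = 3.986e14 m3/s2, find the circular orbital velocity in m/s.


V = sqrt(3.986e14 / 8302000) = 6929 m/s

6929 m/s


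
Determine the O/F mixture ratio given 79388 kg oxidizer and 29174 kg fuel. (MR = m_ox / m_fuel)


MR = 79388 / 29174 = 2.72

2.72


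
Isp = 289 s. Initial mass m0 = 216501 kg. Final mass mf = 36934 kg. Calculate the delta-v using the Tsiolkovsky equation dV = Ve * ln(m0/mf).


Ve = 289 * 9.81 = 2835.09 m/s
dV = 2835.09 * ln(216501/36934) = 5014 m/s

5014 m/s


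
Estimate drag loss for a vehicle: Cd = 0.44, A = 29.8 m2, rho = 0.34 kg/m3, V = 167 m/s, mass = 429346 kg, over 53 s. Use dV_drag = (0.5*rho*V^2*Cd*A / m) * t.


D = 0.5 * 0.34 * 167^2 * 0.44 * 29.8 = 62165.7 N
a = 62165.7 / 429346 = 0.1448 m/s2
dV = 0.1448 * 53 = 7.7 m/s

7.7 m/s


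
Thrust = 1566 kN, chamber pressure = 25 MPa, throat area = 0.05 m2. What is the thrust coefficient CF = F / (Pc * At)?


CF = 1566000 / (25e6 * 0.05) = 1.25

1.25


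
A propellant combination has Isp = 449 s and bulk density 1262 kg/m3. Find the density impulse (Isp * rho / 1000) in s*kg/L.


rho*Isp = 449 * 1262 / 1000 = 567 s*kg/L

567 s*kg/L


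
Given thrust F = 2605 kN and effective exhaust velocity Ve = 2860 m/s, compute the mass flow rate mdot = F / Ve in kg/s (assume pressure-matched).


mdot = F / Ve = 2605000 / 2860 = 910.8 kg/s

910.8 kg/s


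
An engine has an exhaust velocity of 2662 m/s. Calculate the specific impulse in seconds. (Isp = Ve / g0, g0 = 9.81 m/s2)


Isp = Ve / g0 = 2662 / 9.81 = 271.4 s

271.4 s


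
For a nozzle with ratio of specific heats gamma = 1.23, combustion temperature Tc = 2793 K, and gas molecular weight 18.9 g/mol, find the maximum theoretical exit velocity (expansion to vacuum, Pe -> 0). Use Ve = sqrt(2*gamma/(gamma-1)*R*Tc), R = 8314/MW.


R = 8314 / 18.9 = 439.89 J/(kg.K)
Ve = sqrt(2 * 1.23 / (1.23 - 1) * 439.89 * 2793) = 3625 m/s

3625 m/s


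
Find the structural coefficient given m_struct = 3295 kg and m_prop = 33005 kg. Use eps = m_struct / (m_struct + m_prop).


eps = 3295 / (3295 + 33005) = 0.0908

0.0908


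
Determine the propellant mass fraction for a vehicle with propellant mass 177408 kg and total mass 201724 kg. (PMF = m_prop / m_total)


PMF = 177408 / 201724 = 0.879

0.879


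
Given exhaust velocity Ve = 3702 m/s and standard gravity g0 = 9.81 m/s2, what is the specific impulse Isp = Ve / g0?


Isp = Ve / g0 = 3702 / 9.81 = 377.4 s

377.4 s


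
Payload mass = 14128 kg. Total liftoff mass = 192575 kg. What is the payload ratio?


PR = 14128 / 192575 = 0.0734

0.0734


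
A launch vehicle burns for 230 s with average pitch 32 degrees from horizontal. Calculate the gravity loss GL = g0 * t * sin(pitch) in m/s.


GL = 9.81 * 230 * sin(32 deg) = 1196 m/s

1196 m/s


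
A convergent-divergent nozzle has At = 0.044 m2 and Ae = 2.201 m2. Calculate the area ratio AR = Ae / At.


AR = 2.201 / 0.044 = 50.0

50.0


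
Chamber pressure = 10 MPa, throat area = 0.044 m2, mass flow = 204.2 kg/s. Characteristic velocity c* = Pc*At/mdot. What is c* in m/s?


c* = 10e6 * 0.044 / 204.2 = 2155 m/s

2155 m/s


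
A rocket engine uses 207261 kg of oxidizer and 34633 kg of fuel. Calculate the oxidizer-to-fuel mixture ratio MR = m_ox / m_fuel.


MR = 207261 / 34633 = 5.98

5.98


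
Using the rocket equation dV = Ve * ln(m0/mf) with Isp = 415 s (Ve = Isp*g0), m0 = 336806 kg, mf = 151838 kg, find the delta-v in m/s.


Ve = 415 * 9.81 = 4071.15 m/s
dV = 4071.15 * ln(336806/151838) = 3243 m/s

3243 m/s


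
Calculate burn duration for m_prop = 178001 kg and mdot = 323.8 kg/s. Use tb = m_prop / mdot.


tb = 178001 / 323.8 = 549.7 s

549.7 s


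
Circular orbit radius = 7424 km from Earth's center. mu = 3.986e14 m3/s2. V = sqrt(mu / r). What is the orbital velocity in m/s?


V = sqrt(3.986e14 / 7424000) = 7327 m/s

7327 m/s


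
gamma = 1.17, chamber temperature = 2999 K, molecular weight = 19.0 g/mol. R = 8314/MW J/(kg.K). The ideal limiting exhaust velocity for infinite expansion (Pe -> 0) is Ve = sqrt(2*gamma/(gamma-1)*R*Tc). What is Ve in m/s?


R = 8314 / 19.0 = 437.58 J/(kg.K)
Ve = sqrt(2 * 1.17 / (1.17 - 1) * 437.58 * 2999) = 4250 m/s

4250 m/s


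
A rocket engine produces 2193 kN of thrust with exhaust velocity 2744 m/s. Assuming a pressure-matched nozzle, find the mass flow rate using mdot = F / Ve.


mdot = F / Ve = 2193000 / 2744 = 799.2 kg/s

799.2 kg/s


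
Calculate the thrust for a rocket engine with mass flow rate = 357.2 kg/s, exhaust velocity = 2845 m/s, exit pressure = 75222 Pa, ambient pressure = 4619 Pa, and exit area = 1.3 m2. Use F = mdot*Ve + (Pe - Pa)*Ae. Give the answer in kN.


F = 357.2 * 2845 + (75222 - 4619) * 1.3 = 1.1080e+06 N = 1108.0 kN

1108.0 kN


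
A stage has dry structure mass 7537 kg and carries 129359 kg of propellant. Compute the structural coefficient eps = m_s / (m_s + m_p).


eps = 7537 / (7537 + 129359) = 0.0551

0.0551


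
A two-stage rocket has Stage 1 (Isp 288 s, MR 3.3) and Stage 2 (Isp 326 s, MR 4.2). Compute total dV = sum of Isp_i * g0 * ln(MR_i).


dV1 = 288 * 9.81 * ln(3.3) = 3373.2 m/s
dV2 = 326 * 9.81 * ln(4.2) = 4589.5 m/s
Total dV = 3373.2 + 4589.5 = 7962.7 m/s ~ 7963 m/s

7963 m/s


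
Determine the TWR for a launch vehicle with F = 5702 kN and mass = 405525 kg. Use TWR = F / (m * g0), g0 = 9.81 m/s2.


TWR = 5702000 / (405525 * 9.81) = 1.43

1.43


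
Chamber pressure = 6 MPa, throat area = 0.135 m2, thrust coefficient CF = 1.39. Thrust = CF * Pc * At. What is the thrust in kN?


F = 1.39 * 6e6 * 0.135 = 1.1259e+06 N = 1125.9 kN

1125.9 kN


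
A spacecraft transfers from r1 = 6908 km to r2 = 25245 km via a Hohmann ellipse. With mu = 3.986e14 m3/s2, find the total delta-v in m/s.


V1 = sqrt(mu/r1) = 7596.13 m/s
dV1 = V1*(sqrt(2*r2/(r1+r2)) - 1) = 1922.72 m/s
V2 = sqrt(mu/r2) = 3973.57 m/s
dV2 = V2*(1 - sqrt(2*r1/(r1+r2))) = 1368.85 m/s
Total dV = 3292 m/s

3292 m/s


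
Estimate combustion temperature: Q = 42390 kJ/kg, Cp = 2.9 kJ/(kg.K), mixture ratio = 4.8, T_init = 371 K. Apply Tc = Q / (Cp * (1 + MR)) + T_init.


Tc = 42390 / (2.9 * (1 + 4.8)) + 371 = 2891 K

2891 K


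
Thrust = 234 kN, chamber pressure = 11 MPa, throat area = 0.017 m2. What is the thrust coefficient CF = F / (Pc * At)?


CF = 234000 / (11e6 * 0.017) = 1.25

1.25


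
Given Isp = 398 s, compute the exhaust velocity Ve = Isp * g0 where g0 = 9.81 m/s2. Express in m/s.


Ve = Isp * g0 = 398 * 9.81 = 3904.4 m/s

3904.4 m/s


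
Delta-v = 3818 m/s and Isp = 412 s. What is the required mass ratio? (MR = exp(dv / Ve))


Ve = 412 * 9.81 = 4041.72 m/s
MR = exp(3818 / 4041.72) = 2.572

2.572


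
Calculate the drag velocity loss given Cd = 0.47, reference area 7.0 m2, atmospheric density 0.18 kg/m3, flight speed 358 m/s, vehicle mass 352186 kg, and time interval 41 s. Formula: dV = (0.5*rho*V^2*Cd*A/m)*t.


D = 0.5 * 0.18 * 358^2 * 0.47 * 7.0 = 37949.36 N
a = 37949.36 / 352186 = 0.1078 m/s2
dV = 0.1078 * 41 = 4.4 m/s

4.4 m/s


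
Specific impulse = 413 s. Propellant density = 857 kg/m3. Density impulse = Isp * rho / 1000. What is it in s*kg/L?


rho*Isp = 413 * 857 / 1000 = 354 s*kg/L

354 s*kg/L


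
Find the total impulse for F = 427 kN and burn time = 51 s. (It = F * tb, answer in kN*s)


It = 427 * 51 = 21777 kN*s

21777 kN*s


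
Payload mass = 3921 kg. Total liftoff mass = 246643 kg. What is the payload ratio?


PR = 3921 / 246643 = 0.0159

0.0159


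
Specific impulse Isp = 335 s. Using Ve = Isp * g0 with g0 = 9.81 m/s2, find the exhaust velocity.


Ve = Isp * g0 = 335 * 9.81 = 3286.4 m/s

3286.4 m/s


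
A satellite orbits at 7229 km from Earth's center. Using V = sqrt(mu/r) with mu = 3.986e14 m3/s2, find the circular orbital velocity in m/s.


V = sqrt(3.986e14 / 7229000) = 7426 m/s

7426 m/s


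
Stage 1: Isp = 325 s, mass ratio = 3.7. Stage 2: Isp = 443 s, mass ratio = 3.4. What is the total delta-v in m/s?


dV1 = 325 * 9.81 * ln(3.7) = 4171.3 m/s
dV2 = 443 * 9.81 * ln(3.4) = 5318.3 m/s
Total dV = 4171.3 + 5318.3 = 9489.6 m/s ~ 9490 m/s

9490 m/s


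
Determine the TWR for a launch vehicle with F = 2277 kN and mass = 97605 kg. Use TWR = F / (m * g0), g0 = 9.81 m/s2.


TWR = 2277000 / (97605 * 9.81) = 2.38

2.38


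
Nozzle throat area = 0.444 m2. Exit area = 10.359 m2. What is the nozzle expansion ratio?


AR = 10.359 / 0.444 = 23.3

23.3


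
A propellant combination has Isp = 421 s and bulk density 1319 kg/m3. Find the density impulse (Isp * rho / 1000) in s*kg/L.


rho*Isp = 421 * 1319 / 1000 = 555 s*kg/L

555 s*kg/L


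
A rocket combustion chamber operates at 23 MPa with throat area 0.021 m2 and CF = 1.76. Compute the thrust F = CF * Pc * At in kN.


F = 1.76 * 23e6 * 0.021 = 850080.0 N = 850.1 kN

850.1 kN


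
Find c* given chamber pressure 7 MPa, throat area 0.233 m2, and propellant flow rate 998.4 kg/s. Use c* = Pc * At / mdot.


c* = 7e6 * 0.233 / 998.4 = 1634 m/s

1634 m/s


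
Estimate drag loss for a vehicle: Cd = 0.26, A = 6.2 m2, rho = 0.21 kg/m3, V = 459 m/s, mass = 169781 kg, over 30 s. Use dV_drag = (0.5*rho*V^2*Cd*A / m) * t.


D = 0.5 * 0.21 * 459^2 * 0.26 * 6.2 = 35659.87 N
a = 35659.87 / 169781 = 0.21 m/s2
dV = 0.21 * 30 = 6.3 m/s

6.3 m/s


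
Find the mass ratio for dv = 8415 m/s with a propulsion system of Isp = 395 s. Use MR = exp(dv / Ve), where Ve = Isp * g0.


Ve = 395 * 9.81 = 3874.95 m/s
MR = exp(8415 / 3874.95) = 8.773

8.773


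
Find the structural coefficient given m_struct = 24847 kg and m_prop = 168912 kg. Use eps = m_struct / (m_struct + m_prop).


eps = 24847 / (24847 + 168912) = 0.1282

0.1282


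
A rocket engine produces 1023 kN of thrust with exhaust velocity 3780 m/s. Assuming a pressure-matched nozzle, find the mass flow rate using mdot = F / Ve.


mdot = F / Ve = 1023000 / 3780 = 270.6 kg/s

270.6 kg/s


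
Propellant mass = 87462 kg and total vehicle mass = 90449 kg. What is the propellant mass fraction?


PMF = 87462 / 90449 = 0.967

0.967


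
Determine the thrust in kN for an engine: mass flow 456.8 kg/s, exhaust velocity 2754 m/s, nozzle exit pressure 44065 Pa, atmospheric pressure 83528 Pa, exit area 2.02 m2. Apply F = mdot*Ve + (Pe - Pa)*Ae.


F = 456.8 * 2754 + (44065 - 83528) * 2.02 = 1.1783e+06 N = 1178.3 kN

1178.3 kN


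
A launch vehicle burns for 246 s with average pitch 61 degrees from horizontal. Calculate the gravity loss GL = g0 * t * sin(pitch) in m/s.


GL = 9.81 * 246 * sin(61 deg) = 2111 m/s

2111 m/s


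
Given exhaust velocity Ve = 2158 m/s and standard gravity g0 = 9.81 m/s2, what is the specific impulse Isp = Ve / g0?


Isp = Ve / g0 = 2158 / 9.81 = 220.0 s

220.0 s


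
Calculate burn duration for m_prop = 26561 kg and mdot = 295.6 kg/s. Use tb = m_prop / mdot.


tb = 26561 / 295.6 = 89.9 s

89.9 s


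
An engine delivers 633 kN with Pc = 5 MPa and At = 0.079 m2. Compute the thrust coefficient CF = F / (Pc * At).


CF = 633000 / (5e6 * 0.079) = 1.6

1.6


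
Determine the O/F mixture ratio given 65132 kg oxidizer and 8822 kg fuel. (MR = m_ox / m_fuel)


MR = 65132 / 8822 = 7.38

7.38


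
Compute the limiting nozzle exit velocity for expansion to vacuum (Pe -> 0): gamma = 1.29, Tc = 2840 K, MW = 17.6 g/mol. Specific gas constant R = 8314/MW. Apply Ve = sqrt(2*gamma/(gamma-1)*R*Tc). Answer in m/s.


R = 8314 / 17.6 = 472.39 J/(kg.K)
Ve = sqrt(2 * 1.29 / (1.29 - 1) * 472.39 * 2840) = 3455 m/s

3455 m/s


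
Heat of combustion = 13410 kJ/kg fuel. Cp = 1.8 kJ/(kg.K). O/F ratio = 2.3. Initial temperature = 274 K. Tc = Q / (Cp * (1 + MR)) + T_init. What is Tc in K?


Tc = 13410 / (1.8 * (1 + 2.3)) + 274 = 2532 K

2532 K


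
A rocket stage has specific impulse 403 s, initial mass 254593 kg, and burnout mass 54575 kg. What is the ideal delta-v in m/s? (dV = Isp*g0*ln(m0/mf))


Ve = 403 * 9.81 = 3953.43 m/s
dV = 3953.43 * ln(254593/54575) = 6089 m/s

6089 m/s


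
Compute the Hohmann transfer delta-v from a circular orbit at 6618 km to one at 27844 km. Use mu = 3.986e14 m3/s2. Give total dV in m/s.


V1 = sqrt(mu/r1) = 7760.78 m/s
dV1 = V1*(sqrt(2*r2/(r1+r2)) - 1) = 2104.65 m/s
V2 = sqrt(mu/r2) = 3783.58 m/s
dV2 = V2*(1 - sqrt(2*r1/(r1+r2))) = 1438.75 m/s
Total dV = 3543 m/s

3543 m/s


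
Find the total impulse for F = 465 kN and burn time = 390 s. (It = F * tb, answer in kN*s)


It = 465 * 390 = 181350 kN*s

181350 kN*s


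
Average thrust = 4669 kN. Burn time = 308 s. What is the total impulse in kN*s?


It = 4669 * 308 = 1438052 kN*s

1438052 kN*s


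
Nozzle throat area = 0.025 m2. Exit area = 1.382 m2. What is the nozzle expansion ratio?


AR = 1.382 / 0.025 = 55.3

55.3


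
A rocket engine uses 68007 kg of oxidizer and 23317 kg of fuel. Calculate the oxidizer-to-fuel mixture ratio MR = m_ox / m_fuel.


MR = 68007 / 23317 = 2.92

2.92


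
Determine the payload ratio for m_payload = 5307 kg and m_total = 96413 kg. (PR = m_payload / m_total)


PR = 5307 / 96413 = 0.055

0.055


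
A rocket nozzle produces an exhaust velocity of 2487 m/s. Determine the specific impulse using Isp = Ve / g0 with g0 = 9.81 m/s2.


Isp = Ve / g0 = 2487 / 9.81 = 253.5 s

253.5 s


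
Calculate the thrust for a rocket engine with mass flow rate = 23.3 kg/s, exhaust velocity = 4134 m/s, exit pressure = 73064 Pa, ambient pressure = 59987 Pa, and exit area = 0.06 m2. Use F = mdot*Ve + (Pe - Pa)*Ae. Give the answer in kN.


F = 23.3 * 4134 + (73064 - 59987) * 0.06 = 97107.0 N = 97.1 kN

97.1 kN


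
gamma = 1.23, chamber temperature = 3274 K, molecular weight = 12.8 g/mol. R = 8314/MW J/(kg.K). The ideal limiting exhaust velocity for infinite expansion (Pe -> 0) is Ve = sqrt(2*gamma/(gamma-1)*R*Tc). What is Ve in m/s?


R = 8314 / 12.8 = 649.53 J/(kg.K)
Ve = sqrt(2 * 1.23 / (1.23 - 1) * 649.53 * 3274) = 4769 m/s

4769 m/s


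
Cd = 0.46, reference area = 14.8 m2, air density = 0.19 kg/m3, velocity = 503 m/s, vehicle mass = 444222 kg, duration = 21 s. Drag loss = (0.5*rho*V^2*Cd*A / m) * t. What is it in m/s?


D = 0.5 * 0.19 * 503^2 * 0.46 * 14.8 = 163636.1 N
a = 163636.1 / 444222 = 0.3684 m/s2
dV = 0.3684 * 21 = 7.7 m/s

7.7 m/s


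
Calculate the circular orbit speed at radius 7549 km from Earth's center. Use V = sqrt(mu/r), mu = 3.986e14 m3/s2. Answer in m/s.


V = sqrt(3.986e14 / 7549000) = 7266 m/s

7266 m/s


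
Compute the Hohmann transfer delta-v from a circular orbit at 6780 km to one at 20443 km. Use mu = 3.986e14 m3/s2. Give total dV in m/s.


V1 = sqrt(mu/r1) = 7667.5 m/s
dV1 = V1*(sqrt(2*r2/(r1+r2)) - 1) = 1729.15 m/s
V2 = sqrt(mu/r2) = 4415.67 m/s
dV2 = V2*(1 - sqrt(2*r1/(r1+r2))) = 1299.23 m/s
Total dV = 3028 m/s

3028 m/s


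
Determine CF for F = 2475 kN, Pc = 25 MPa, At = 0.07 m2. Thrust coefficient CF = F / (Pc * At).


CF = 2475000 / (25e6 * 0.07) = 1.41

1.41


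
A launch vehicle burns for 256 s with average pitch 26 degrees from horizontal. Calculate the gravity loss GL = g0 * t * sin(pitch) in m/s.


GL = 9.81 * 256 * sin(26 deg) = 1101 m/s

1101 m/s


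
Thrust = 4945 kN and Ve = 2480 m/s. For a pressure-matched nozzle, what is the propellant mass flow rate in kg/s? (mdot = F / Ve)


mdot = F / Ve = 4945000 / 2480 = 1994.0 kg/s

1994.0 kg/s


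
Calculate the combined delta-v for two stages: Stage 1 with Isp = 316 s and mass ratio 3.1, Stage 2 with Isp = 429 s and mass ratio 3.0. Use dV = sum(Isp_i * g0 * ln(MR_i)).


dV1 = 316 * 9.81 * ln(3.1) = 3507.3 m/s
dV2 = 429 * 9.81 * ln(3.0) = 4623.5 m/s
Total dV = 3507.3 + 4623.5 = 8130.8 m/s ~ 8131 m/s

8131 m/s


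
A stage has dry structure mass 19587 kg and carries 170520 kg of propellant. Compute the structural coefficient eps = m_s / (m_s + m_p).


eps = 19587 / (19587 + 170520) = 0.103

0.103


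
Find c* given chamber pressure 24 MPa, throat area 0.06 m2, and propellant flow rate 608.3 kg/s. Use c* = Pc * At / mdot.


c* = 24e6 * 0.06 / 608.3 = 2367 m/s

2367 m/s


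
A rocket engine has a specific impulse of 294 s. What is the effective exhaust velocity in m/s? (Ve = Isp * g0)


Ve = Isp * g0 = 294 * 9.81 = 2884.1 m/s

2884.1 m/s


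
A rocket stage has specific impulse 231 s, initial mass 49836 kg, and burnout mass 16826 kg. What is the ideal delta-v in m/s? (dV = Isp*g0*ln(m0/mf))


Ve = 231 * 9.81 = 2266.11 m/s
dV = 2266.11 * ln(49836/16826) = 2461 m/s

2461 m/s


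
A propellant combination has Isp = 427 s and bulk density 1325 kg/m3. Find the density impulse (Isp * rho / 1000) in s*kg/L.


rho*Isp = 427 * 1325 / 1000 = 566 s*kg/L

566 s*kg/L


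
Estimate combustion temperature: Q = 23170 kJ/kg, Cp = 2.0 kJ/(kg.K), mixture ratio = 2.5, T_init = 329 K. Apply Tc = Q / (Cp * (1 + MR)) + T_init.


Tc = 23170 / (2.0 * (1 + 2.5)) + 329 = 3639 K

3639 K


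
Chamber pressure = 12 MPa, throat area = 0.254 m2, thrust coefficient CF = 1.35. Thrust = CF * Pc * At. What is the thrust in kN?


F = 1.35 * 12e6 * 0.254 = 4.1148e+06 N = 4114.8 kN

4114.8 kN


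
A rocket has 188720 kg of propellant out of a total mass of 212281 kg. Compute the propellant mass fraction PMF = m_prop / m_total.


PMF = 188720 / 212281 = 0.889

0.889


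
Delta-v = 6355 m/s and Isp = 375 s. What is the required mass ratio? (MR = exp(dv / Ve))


Ve = 375 * 9.81 = 3678.75 m/s
MR = exp(6355 / 3678.75) = 5.627

5.627


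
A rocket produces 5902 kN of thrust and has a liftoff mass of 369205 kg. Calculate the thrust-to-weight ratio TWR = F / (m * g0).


TWR = 5902000 / (369205 * 9.81) = 1.63

1.63


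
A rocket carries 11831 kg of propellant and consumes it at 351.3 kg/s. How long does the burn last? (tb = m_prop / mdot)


tb = 11831 / 351.3 = 33.7 s

33.7 s


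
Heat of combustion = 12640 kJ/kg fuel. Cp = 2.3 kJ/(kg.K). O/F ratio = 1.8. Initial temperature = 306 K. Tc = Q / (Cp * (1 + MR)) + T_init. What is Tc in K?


Tc = 12640 / (2.3 * (1 + 1.8)) + 306 = 2269 K

2269 K


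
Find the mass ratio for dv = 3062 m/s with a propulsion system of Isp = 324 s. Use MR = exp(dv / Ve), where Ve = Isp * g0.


Ve = 324 * 9.81 = 3178.44 m/s
MR = exp(3062 / 3178.44) = 2.621

2.621


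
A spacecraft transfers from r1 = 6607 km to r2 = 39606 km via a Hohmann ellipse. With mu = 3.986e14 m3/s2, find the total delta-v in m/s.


V1 = sqrt(mu/r1) = 7767.24 m/s
dV1 = V1*(sqrt(2*r2/(r1+r2)) - 1) = 2401.8 m/s
V2 = sqrt(mu/r2) = 3172.4 m/s
dV2 = V2*(1 - sqrt(2*r1/(r1+r2))) = 1476.02 m/s
Total dV = 3878 m/s

3878 m/s


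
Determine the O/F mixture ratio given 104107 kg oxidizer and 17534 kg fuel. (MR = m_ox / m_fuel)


MR = 104107 / 17534 = 5.94

5.94


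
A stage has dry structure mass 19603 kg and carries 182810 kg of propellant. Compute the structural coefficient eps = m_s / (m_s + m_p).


eps = 19603 / (19603 + 182810) = 0.0968

0.0968


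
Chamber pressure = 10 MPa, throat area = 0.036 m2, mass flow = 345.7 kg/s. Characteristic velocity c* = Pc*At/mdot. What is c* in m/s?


c* = 10e6 * 0.036 / 345.7 = 1041 m/s

1041 m/s


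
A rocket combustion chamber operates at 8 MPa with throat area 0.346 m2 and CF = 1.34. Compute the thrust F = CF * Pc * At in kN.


F = 1.34 * 8e6 * 0.346 = 3.7091e+06 N = 3709.1 kN

3709.1 kN


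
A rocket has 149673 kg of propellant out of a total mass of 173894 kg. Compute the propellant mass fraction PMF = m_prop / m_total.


PMF = 149673 / 173894 = 0.861

0.861


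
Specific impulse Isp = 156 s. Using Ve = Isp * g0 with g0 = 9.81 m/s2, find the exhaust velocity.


Ve = Isp * g0 = 156 * 9.81 = 1530.4 m/s

1530.4 m/s


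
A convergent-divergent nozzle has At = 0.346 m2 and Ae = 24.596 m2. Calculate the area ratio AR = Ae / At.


AR = 24.596 / 0.346 = 71.1

71.1


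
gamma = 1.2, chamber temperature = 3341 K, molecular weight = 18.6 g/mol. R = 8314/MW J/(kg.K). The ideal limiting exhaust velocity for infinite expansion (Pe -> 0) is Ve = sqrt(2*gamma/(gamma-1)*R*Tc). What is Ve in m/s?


R = 8314 / 18.6 = 446.99 J/(kg.K)
Ve = sqrt(2 * 1.2 / (1.2 - 1) * 446.99 * 3341) = 4233 m/s

4233 m/s


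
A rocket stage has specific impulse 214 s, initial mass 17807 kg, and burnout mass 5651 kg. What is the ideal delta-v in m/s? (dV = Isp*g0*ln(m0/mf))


Ve = 214 * 9.81 = 2099.34 m/s
dV = 2099.34 * ln(17807/5651) = 2410 m/s

2410 m/s


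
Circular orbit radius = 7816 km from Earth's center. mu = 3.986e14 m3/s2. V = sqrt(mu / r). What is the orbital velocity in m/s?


V = sqrt(3.986e14 / 7816000) = 7141 m/s

7141 m/s


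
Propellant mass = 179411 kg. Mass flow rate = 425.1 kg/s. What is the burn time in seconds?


tb = 179411 / 425.1 = 422.0 s

422.0 s


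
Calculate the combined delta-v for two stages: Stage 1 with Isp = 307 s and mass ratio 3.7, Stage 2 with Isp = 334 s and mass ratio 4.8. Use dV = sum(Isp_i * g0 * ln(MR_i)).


dV1 = 307 * 9.81 * ln(3.7) = 3940.3 m/s
dV2 = 334 * 9.81 * ln(4.8) = 5139.6 m/s
Total dV = 3940.3 + 5139.6 = 9079.9 m/s ~ 9080 m/s

9080 m/s


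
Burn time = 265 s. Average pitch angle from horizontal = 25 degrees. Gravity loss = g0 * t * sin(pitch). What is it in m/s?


GL = 9.81 * 265 * sin(25 deg) = 1099 m/s

1099 m/s


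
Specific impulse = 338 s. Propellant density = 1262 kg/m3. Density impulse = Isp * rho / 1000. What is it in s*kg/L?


rho*Isp = 338 * 1262 / 1000 = 427 s*kg/L

427 s*kg/L


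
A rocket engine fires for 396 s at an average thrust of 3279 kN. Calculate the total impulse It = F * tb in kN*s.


It = 3279 * 396 = 1298484 kN*s

1298484 kN*s


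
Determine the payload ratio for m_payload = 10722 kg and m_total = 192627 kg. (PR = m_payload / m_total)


PR = 10722 / 192627 = 0.0557

0.0557


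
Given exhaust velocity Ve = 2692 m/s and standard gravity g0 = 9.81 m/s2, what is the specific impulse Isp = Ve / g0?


Isp = Ve / g0 = 2692 / 9.81 = 274.4 s

274.4 s
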